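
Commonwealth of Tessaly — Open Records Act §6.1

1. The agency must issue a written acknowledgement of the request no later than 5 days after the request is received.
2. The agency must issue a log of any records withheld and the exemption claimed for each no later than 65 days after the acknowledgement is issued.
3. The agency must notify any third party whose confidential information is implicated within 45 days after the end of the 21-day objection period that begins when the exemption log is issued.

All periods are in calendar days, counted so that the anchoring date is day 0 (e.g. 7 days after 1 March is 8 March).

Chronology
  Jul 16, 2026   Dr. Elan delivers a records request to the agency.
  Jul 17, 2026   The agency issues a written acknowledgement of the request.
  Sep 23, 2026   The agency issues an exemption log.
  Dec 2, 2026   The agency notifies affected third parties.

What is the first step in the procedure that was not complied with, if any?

Step 2

Step 1 — counting 5 days from Jul 16, 2026 (when the request is received) gives a deadline of Jul 21, 2026; completed Jul 17, 2026, before the deadline.
Step 2 — counting 65 days from Jul 17, 2026 (when the acknowledgement is issued) gives a deadline of Sep 20, 2026; not done until Sep 23, 2026, 3 days after the deadline.
Later steps need not be reached.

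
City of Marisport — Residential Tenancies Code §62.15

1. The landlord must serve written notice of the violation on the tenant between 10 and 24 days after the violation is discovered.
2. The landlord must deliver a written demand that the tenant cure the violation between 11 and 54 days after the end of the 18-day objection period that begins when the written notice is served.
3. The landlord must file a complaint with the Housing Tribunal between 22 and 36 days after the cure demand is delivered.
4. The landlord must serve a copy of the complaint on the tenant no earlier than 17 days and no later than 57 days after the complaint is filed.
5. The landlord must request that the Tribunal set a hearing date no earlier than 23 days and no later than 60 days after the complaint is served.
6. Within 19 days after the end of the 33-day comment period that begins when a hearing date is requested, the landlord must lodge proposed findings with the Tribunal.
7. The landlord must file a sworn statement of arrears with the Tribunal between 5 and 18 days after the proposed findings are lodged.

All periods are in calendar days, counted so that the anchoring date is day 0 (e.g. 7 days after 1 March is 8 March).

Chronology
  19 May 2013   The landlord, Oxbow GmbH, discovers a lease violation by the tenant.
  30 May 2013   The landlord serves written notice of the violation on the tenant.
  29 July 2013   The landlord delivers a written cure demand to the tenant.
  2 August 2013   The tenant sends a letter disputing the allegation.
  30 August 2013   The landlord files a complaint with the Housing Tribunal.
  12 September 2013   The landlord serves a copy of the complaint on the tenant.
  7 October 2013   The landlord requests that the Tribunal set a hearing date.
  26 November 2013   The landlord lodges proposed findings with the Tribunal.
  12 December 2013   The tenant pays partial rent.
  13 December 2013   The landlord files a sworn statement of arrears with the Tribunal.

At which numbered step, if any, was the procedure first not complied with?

Step 4

Step 1 — 10 and 24 days from 19 May 2013 (when the violation is discovered) are 29 May 2013 and 12 June 2013 respectively; 30 May 2013 falls inside that range.
Step 2 — 11 and 54 days from 17 June 2013 (end of the 18-day objection period, which began when the written notice is served on 30 May 2013) are 28 June 2013 and 10 August 2013 respectively; done 29 July 2013 — within the window.
Step 3 — 22 and 36 days from 29 July 2013 (when the cure demand is delivered) are 20 August 2013 and 3 September 2013 respectively; done 30 August 2013, which is between those dates.
Step 4 — 17 and 57 days from 30 August 2013 (when the complaint is filed) are 16 September 2013 and 26 October 2013 respectively; done 12 September 2013 — 4 days before the window opened.
Later steps need not be reached.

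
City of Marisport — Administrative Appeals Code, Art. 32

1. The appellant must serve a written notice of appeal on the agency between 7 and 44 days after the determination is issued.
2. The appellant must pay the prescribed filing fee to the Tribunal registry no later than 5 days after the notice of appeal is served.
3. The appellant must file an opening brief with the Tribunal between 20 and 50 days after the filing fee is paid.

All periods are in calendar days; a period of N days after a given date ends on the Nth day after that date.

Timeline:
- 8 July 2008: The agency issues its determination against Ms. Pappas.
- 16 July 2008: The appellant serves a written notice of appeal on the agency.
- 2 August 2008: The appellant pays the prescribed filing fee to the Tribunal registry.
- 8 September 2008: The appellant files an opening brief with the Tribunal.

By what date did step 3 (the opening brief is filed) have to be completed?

21 September 2008

Step 3 runs from 2 August 2008, when the filing fee is paid. The window is 20–50 days after 2 August 2008; it closes on 21 September 2008.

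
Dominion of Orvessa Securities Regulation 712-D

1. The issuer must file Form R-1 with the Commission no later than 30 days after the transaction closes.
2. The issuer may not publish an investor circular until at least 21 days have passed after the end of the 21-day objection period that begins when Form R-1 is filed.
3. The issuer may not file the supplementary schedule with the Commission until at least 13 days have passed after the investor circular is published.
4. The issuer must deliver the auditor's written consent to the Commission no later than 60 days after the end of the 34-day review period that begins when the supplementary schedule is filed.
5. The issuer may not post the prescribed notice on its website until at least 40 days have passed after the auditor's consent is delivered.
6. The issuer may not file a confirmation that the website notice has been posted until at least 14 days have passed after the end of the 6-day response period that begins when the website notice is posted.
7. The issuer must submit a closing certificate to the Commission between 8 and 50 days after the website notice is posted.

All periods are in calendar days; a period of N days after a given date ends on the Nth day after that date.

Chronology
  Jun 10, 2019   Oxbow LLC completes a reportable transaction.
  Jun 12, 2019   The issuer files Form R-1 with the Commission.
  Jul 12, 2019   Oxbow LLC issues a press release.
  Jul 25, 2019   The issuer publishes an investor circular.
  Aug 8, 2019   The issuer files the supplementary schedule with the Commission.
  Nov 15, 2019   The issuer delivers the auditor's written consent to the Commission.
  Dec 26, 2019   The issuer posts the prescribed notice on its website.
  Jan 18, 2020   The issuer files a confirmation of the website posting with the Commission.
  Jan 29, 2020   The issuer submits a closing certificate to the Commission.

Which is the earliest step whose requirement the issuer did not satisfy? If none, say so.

(1) due by Jun 10, 2019 + 30 days = Jul 10, 2019; done Jun 12, 2019 — timely.
(2) permitted from Jul 3, 2019 + 21 days = Jul 24, 2019 onward; done Jul 25, 2019, after the minimum wait.
(3) permitted from Jul 25, 2019 + 13 days = Aug 7, 2019 onward; done Aug 8, 2019, after the minimum wait.
(4) due by Sep 11, 2019 + 60 days = Nov 10, 2019; done Nov 15, 2019 — 5 days late.
That is the first point of non-compliance.

Step 4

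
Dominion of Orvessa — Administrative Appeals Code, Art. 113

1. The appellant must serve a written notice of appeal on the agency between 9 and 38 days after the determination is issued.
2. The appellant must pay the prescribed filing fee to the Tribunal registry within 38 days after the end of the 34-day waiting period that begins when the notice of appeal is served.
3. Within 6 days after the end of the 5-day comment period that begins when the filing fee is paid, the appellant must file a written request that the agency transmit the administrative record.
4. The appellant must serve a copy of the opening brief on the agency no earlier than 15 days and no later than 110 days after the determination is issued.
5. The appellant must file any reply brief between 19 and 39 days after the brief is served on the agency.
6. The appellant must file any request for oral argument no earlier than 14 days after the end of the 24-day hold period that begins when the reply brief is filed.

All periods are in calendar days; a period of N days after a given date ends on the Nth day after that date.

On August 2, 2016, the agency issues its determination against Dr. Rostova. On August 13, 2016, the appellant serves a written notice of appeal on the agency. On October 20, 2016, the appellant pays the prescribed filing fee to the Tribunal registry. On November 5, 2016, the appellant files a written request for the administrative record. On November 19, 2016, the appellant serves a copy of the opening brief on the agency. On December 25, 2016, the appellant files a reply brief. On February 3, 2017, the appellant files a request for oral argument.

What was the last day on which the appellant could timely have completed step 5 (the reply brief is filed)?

December 28, 2016

Step 5 runs from November 19, 2016, when the brief is served on the agency. The window is 19–39 days after November 19, 2016; it closes on December 28, 2016.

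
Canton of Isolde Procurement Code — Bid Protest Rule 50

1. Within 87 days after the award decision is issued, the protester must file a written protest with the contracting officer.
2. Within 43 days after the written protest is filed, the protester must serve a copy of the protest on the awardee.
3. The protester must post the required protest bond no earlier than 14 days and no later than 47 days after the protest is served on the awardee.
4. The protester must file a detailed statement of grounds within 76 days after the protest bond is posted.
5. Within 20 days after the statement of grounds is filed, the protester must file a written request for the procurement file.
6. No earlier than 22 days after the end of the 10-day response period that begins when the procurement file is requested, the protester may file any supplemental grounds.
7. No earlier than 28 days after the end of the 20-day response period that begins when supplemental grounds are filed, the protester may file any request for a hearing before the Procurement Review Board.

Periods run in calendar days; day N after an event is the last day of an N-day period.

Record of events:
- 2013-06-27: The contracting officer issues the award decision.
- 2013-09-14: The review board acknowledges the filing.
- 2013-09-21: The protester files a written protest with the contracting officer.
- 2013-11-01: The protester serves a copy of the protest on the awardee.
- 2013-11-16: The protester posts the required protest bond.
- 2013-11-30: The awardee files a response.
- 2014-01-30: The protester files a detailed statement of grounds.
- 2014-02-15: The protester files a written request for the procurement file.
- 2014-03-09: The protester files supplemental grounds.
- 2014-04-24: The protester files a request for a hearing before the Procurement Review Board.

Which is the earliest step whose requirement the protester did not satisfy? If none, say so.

Step 1: 87 days after 2013-06-27 (when the award decision is issued) is 2013-09-22; completed 2013-09-21, before the deadline.
Step 2: 43 days after 2013-09-21 (when the written protest is filed) is 2013-11-03; 2013-11-01 is within that limit.
Step 3: the window is 14–47 days after 2013-11-01 (when the protest is served on the awardee), so 2013-11-15 through 2013-12-18; done 2013-11-16 — within the window.
Step 4: 76 days after 2013-11-16 (when the protest bond is posted) is 2014-01-31; 2014-01-30 is within that limit.
Step 5: 20 days after 2014-01-30 (when the statement of grounds is filed) is 2014-02-19; done 2014-02-15 — timely.
Step 6: the earliest permitted date is 22 days after 2014-02-25 (end of the 10-day response period, which began when the procurement file is requested on 2014-02-15), i.e. 2014-03-19; 2014-03-09 is 10 days before the earliest permitted date.
That is the first point of non-compliance.

Step 6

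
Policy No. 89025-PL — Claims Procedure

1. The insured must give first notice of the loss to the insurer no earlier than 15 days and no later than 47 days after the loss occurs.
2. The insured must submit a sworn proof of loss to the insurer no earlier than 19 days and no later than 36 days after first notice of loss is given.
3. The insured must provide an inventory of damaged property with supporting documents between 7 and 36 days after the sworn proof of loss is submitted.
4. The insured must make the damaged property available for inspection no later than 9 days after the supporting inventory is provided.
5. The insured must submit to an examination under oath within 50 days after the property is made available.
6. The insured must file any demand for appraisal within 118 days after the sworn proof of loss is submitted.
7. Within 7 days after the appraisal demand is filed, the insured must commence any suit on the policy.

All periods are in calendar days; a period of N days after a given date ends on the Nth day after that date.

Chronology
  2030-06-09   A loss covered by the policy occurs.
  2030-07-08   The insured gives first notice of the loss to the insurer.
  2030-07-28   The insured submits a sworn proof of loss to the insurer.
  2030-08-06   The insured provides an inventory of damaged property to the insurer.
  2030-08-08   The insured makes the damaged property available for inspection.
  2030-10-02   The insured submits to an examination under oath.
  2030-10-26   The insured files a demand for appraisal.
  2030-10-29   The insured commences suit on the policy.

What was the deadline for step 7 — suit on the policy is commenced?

Step 7 runs from 2030-10-26, when the appraisal demand is filed. 7 days after 2030-10-26 is 2030-11-02.

2030-11-02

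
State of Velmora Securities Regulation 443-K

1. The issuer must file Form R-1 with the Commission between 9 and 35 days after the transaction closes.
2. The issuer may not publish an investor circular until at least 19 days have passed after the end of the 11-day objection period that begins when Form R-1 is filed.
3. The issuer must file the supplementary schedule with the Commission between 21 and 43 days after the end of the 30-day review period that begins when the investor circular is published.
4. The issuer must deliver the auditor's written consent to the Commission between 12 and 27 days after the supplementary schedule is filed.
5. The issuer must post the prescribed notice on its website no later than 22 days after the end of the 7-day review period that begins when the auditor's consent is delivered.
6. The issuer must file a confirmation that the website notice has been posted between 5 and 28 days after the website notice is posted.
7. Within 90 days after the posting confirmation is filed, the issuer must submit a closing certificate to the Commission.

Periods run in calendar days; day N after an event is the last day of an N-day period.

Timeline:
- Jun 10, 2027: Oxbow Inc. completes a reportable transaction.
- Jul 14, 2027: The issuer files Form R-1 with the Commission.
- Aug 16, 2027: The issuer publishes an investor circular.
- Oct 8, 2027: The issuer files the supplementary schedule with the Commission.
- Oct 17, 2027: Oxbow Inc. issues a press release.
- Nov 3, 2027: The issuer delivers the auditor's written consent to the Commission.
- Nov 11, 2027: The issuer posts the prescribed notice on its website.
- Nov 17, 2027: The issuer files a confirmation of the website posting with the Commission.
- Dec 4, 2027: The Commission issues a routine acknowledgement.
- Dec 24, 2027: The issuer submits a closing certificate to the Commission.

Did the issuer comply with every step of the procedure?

Yes

Step 1: the window is 9–35 days after Jun 10, 2027 (when the transaction closes), so Jun 19, 2027 through Jul 15, 2027; done Jul 14, 2027 — within the window.
Step 2: the earliest permitted date is 19 days after Jul 25, 2027 (end of the 11-day objection period, which began when Form R-1 is filed on Jul 14, 2027), i.e. Aug 13, 2027; Aug 16, 2027 is on or after that date.
Step 3: the window is 21–43 days after Sep 15, 2027 (end of the 30-day review period, which began when the investor circular is published on Aug 16, 2027), so Oct 6, 2027 through Oct 28, 2027; Oct 8, 2027 falls inside that range.
Step 4: the window is 12–27 days after Oct 8, 2027 (when the supplementary schedule is filed), so Oct 20, 2027 through Nov 4, 2027; done Nov 3, 2027, which is between those dates.
Step 5: 22 days after Nov 10, 2027 (end of the 7-day review period, which began when the auditor's consent is delivered on Nov 3, 2027) is Dec 2, 2027; Nov 11, 2027 is within that limit.
Step 6: the window is 5–28 days after Nov 11, 2027 (when the website notice is posted), so Nov 16, 2027 through Dec 9, 2027; done Nov 17, 2027, which is between those dates.
Step 7: 90 days after Nov 17, 2027 (when the posting confirmation is filed) is Feb 15, 2028; done Dec 24, 2027 — timely.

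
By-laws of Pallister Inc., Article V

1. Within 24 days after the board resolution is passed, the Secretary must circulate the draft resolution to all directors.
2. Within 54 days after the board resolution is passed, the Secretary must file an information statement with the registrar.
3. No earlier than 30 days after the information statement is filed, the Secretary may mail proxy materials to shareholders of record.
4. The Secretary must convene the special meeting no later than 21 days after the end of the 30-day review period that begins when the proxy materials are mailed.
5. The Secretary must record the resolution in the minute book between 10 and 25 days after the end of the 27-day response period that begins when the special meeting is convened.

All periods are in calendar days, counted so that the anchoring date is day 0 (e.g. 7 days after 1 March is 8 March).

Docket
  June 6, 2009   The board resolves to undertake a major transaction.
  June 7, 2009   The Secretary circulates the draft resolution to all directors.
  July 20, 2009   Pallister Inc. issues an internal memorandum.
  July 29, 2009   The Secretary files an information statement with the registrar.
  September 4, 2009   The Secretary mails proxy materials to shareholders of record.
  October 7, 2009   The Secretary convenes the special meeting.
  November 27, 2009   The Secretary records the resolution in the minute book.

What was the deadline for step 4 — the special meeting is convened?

The proxy materials are mailed on September 4, 2009; the 30-day review period therefore ends October 4, 2009, and step 4 runs from that date. 21 days after October 4, 2009 is October 25, 2009.

October 25, 2009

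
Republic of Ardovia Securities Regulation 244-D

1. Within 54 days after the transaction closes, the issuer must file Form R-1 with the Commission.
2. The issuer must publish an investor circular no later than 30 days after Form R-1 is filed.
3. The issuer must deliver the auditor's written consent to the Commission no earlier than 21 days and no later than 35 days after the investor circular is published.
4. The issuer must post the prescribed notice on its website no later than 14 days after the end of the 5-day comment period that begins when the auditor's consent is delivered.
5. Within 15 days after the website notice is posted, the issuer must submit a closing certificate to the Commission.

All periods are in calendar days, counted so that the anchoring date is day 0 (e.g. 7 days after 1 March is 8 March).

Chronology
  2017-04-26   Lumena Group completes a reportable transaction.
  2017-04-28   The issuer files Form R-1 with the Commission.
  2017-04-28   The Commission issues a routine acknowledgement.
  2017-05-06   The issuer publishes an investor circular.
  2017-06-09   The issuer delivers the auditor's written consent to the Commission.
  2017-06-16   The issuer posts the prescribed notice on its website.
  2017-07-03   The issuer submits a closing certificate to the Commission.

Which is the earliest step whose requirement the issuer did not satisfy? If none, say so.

Step 1 — counting 54 days from 2017-04-26 (when the transaction closes) gives a deadline of 2017-06-19; 2017-04-28 is within that limit.
Step 2 — counting 30 days from 2017-04-28 (when Form R-1 is filed) gives a deadline of 2017-05-28; completed 2017-05-06, before the deadline.
Step 3 — 21 and 35 days from 2017-05-06 (when the investor circular is published) are 2017-05-27 and 2017-06-10 respectively; done 2017-06-09, which is between those dates.
Step 4 — counting 14 days from 2017-06-14 (end of the 5-day comment period, which began when the auditor's consent is delivered on 2017-06-09) gives a deadline of 2017-06-28; done 2017-06-16 — timely.
Step 5 — counting 15 days from 2017-06-16 (when the website notice is posted) gives a deadline of 2017-07-01; 2017-07-03 misses that deadline by 2 days.

Step 5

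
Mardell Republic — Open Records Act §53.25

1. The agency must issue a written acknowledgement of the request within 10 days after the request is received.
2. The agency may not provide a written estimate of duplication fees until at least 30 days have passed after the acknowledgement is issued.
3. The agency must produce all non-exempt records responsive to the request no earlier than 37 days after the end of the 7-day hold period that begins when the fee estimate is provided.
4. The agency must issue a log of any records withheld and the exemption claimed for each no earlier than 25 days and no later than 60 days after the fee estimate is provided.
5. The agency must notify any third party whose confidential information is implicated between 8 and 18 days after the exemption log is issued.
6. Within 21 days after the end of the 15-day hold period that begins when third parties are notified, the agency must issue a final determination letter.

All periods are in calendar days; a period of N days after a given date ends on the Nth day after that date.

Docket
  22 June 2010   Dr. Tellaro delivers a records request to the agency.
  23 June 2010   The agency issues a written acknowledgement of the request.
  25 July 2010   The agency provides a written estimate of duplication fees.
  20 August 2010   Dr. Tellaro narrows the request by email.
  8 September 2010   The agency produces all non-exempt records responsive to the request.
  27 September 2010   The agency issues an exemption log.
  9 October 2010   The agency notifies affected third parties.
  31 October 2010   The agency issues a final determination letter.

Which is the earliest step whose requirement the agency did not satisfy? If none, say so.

Step 1 — counting 10 days from 22 June 2010 (when the request is received) gives a deadline of 2 July 2010; done 23 June 2010 — timely.
Step 2 — must wait 30 days from 23 June 2010 (when the acknowledgement is issued), so not before 23 July 2010; 25 July 2010 is on or after that date.
Step 3 — must wait 37 days from 1 August 2010 (end of the 7-day hold period, which began when the fee estimate is provided on 25 July 2010), so not before 7 September 2010; 8 September 2010 is on or after that date.
Step 4 — 25 and 60 days from 25 July 2010 (when the fee estimate is provided) are 19 August 2010 and 23 September 2010 respectively; 27 September 2010 is 4 days past the end of the window.

Step 4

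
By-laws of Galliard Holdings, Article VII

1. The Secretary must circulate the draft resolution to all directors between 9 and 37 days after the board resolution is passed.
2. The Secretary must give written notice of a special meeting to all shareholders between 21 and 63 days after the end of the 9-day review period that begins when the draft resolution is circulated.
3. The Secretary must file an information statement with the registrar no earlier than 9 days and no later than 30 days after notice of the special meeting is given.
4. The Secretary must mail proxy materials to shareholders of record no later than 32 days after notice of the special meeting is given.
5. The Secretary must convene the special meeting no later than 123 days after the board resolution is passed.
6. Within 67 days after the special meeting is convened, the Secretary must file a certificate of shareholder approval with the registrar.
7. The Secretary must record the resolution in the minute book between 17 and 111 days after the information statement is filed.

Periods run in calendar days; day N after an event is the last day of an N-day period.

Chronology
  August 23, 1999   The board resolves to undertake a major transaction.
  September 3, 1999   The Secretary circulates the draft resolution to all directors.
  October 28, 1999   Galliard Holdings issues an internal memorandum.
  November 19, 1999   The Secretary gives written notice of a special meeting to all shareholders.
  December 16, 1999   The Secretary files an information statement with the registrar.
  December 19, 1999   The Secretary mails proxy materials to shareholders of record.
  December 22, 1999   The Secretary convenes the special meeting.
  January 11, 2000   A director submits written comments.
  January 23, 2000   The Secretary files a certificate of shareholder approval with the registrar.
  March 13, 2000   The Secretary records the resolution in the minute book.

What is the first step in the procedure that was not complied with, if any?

Step 1: the window is 9–37 days after August 23, 1999 (when the board resolution is passed), so September 1, 1999 through September 29, 1999; done September 3, 1999, which is between those dates.
Step 2: the window is 21–63 days after September 12, 1999 (end of the 9-day review period, which began when the draft resolution is circulated on September 3, 1999), so October 3, 1999 through November 14, 1999; November 19, 1999 is 5 days past the end of the window.

Step 2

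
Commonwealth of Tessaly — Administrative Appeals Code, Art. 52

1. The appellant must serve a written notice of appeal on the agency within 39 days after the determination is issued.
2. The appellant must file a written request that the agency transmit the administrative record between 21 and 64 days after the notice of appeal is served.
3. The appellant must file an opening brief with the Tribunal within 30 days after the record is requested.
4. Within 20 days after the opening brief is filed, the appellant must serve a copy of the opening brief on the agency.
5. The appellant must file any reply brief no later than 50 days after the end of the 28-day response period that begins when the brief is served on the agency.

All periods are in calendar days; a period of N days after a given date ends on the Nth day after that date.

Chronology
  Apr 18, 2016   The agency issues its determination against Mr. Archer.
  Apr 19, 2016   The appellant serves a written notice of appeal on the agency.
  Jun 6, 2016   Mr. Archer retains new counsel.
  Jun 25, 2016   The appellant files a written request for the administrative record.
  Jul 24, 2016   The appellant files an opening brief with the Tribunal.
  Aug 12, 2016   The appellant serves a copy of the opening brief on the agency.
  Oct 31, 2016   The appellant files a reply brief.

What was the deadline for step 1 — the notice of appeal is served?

Step 1 runs from Apr 18, 2016, when the determination is issued. 39 days after Apr 18, 2016 is May 27, 2016.

May 27, 2016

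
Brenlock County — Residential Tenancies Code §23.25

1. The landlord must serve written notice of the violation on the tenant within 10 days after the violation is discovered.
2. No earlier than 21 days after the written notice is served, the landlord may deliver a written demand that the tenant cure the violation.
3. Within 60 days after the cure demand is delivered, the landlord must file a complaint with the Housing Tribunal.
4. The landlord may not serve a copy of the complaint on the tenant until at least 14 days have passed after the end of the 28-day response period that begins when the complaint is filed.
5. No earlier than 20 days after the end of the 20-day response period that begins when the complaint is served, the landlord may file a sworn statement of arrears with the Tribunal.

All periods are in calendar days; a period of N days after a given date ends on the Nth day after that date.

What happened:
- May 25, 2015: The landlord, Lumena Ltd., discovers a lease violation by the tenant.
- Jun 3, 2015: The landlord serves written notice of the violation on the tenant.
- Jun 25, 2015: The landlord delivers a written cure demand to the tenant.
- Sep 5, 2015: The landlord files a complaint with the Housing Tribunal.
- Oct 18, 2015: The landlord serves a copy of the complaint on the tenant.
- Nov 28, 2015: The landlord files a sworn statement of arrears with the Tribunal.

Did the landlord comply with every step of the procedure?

Step 1: 10 days after May 25, 2015 (when the violation is discovered) is Jun 4, 2015; done Jun 3, 2015 — timely.
Step 2: the earliest permitted date is 21 days after Jun 3, 2015 (when the written notice is served), i.e. Jun 24, 2015; done Jun 25, 2015, after the minimum wait.
Step 3: 60 days after Jun 25, 2015 (when the cure demand is delivered) is Aug 24, 2015; done Sep 5, 2015 — 12 days late.

No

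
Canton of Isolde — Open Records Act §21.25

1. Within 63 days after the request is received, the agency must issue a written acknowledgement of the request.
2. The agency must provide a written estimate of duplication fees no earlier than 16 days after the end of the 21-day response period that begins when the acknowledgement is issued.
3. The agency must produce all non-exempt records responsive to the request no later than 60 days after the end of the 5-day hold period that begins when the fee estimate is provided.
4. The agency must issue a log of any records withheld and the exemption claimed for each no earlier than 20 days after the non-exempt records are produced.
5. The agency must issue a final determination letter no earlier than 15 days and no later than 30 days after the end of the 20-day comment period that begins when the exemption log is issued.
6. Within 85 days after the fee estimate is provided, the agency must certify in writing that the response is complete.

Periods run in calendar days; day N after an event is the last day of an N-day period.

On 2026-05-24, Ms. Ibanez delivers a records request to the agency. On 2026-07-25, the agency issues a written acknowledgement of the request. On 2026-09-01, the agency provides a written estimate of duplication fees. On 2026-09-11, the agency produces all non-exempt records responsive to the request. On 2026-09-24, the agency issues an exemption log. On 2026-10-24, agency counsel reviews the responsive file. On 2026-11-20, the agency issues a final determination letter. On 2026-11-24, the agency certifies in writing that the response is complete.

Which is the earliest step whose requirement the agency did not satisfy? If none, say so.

Step 1: 63 days after 2026-05-24 (when the request is received) is 2026-07-26; done 2026-07-25 — timely.
Step 2: the earliest permitted date is 16 days after 2026-08-15 (end of the 21-day response period, which began when the acknowledgement is issued on 2026-07-25), i.e. 2026-08-31; done 2026-09-01, after the minimum wait.
Step 3: 60 days after 2026-09-06 (end of the 5-day hold period, which began when the fee estimate is provided on 2026-09-01) is 2026-11-05; done 2026-09-11 — timely.
Step 4: the earliest permitted date is 20 days after 2026-09-11 (when the non-exempt records are produced), i.e. 2026-10-01; 2026-09-24 is 7 days before the earliest permitted date.
No need to go further; step 4 was not satisfied.

Step 4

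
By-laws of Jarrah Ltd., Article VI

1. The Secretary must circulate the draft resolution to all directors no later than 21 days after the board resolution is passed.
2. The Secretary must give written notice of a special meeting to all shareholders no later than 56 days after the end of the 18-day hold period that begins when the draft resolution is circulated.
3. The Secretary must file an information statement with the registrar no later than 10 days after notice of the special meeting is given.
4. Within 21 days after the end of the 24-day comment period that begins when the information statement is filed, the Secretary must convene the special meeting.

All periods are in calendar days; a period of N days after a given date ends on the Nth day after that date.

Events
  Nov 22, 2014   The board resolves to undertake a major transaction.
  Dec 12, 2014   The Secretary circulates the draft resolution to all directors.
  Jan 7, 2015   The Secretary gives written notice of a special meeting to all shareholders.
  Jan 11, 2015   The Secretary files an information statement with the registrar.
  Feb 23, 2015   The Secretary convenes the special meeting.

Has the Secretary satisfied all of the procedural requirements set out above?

(1) due by Nov 22, 2014 + 21 days = Dec 13, 2014; completed Dec 12, 2014, before the deadline.
(2) due by Dec 30, 2014 + 56 days = Feb 24, 2015; Jan 7, 2015 is within that limit.
(3) due by Jan 7, 2015 + 10 days = Jan 17, 2015; done Jan 11, 2015 — timely.
(4) due by Feb 4, 2015 + 21 days = Feb 25, 2015; completed Feb 23, 2015, before the deadline.

Yes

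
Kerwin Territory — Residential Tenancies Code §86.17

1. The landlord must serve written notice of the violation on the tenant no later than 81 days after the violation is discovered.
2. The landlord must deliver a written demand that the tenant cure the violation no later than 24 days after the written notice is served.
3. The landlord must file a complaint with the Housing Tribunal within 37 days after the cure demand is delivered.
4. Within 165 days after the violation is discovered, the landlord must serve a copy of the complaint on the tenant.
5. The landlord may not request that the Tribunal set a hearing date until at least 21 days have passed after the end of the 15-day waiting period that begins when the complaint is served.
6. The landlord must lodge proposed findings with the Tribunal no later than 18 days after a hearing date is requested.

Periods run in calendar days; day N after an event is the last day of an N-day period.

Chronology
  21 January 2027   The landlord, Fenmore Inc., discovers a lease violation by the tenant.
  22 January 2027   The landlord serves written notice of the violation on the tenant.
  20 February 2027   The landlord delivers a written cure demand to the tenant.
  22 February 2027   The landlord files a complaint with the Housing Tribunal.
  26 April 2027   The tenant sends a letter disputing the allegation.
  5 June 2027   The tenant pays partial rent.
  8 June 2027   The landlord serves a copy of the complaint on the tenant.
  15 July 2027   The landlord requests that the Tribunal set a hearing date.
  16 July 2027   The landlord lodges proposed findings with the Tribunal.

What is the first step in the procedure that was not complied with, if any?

(1) due by 21 January 2027 + 81 days = 12 April 2027; completed 22 January 2027, before the deadline.
(2) due by 22 January 2027 + 24 days = 15 February 2027; not done until 20 February 2027, 5 days after the deadline.
The procedure was therefore not followed at step 2.

Step 2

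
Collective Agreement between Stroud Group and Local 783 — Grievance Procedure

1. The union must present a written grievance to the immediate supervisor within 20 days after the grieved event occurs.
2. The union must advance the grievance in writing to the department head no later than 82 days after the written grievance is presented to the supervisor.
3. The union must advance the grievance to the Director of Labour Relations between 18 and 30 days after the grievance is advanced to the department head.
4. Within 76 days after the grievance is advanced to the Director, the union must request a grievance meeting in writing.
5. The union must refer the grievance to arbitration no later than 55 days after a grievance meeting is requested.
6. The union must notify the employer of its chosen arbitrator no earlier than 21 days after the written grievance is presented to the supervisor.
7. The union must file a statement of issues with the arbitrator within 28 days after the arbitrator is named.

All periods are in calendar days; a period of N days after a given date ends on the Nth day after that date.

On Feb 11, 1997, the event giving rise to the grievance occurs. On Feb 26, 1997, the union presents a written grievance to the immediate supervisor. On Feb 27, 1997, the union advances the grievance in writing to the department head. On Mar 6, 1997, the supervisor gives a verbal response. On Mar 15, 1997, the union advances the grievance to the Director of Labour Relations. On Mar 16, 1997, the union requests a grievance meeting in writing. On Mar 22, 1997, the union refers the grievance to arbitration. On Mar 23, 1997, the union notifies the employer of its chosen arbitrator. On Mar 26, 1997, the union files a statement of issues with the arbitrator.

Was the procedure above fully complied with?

(1) due by Feb 11, 1997 + 20 days = Mar 3, 1997; Feb 26, 1997 is within that limit.
(2) due by Feb 26, 1997 + 82 days = May 19, 1997; Feb 27, 1997 is within that limit.
(3) the permitted window runs from Feb 27, 1997 + 18 = Mar 17, 1997 to Feb 27, 1997 + 30 = Mar 29, 1997; Mar 15, 1997 is 2 days too early.
That is the first point of non-compliance.

No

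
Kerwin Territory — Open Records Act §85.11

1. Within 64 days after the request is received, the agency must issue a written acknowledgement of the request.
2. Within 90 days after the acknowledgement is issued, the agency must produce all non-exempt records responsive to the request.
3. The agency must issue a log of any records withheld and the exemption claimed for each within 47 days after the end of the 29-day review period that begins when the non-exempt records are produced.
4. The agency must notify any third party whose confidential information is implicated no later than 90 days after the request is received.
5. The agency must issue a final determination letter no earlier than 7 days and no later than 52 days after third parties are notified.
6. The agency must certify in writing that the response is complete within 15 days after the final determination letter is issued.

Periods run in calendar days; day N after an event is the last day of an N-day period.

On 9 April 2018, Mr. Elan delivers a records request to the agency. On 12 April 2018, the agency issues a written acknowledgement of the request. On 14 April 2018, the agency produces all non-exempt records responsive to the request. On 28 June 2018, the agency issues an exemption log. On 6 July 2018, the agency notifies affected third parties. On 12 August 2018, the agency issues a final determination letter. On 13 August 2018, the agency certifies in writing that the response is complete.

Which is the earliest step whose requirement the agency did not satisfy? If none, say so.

None — every step was satisfied

Step 1 — counting 64 days from 9 April 2018 (when the request is received) gives a deadline of 12 June 2018; 12 April 2018 is within that limit.
Step 2 — counting 90 days from 12 April 2018 (when the acknowledgement is issued) gives a deadline of 11 July 2018; 14 April 2018 is within that limit.
Step 3 — counting 47 days from 13 May 2018 (end of the 29-day review period, which began when the non-exempt records are produced on 14 April 2018) gives a deadline of 29 June 2018; completed 28 June 2018, before the deadline.
Step 4 — counting 90 days from 9 April 2018 (when the request is received) gives a deadline of 8 July 2018; 6 July 2018 is within that limit.
Step 5 — 7 and 52 days from 6 July 2018 (when third parties are notified) are 13 July 2018 and 27 August 2018 respectively; done 12 August 2018, which is between those dates.
Step 6 — counting 15 days from 12 August 2018 (when the final determination letter is issued) gives a deadline of 27 August 2018; completed 13 August 2018, before the deadline.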